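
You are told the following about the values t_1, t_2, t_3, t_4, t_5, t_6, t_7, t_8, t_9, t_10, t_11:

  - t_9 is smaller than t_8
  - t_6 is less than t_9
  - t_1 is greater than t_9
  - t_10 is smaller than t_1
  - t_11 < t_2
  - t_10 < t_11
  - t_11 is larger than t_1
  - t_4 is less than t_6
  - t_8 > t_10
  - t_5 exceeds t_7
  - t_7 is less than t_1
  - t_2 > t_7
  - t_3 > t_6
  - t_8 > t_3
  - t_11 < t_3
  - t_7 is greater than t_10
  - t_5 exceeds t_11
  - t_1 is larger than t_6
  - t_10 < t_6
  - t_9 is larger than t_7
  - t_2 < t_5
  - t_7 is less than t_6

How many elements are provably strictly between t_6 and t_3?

The relations place t_6 below t_3. An element lies strictly between them when it is forced above t_6 and also forced below t_3.
Above t_6: {t_9, t_1, t_11, t_2, t_5, t_8}. Below t_3: {t_10, t_7, t_4, t_9, t_1, t_11}.
Intersection: {t_9, t_1, t_11} — 3.

3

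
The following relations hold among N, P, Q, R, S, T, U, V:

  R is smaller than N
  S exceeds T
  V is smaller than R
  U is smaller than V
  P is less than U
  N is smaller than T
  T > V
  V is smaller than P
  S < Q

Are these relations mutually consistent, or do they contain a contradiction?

Chaining the given relations yields P < U < V, so P < V. But one relation states V < P. These cannot both hold.

inconsistent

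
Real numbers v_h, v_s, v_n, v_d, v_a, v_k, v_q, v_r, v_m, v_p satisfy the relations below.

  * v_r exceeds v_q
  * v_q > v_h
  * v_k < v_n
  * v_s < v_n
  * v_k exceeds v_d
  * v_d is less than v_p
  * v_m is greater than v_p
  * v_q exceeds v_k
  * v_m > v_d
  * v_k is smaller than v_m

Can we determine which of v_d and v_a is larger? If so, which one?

Following every chain through v_d: above v_d we get v_k, v_q, v_p, v_m, v_r, v_n.
v_a is not reached, and no chain runs the other way from v_a to v_d.
So the given relations leave the order of v_d and v_a undetermined.

undetermined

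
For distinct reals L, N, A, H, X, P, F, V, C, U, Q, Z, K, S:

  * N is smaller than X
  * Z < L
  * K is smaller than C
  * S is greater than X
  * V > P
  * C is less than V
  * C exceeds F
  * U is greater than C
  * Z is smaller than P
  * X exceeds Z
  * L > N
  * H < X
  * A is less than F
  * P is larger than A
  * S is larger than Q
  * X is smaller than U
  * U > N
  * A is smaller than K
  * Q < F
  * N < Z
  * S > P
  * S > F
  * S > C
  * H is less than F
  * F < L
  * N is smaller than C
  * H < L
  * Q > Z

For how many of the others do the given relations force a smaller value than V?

9

The elements the relations force below V are H, A, N, Z, Q, P, F, K, C — no chain reaches any other.
That is 9.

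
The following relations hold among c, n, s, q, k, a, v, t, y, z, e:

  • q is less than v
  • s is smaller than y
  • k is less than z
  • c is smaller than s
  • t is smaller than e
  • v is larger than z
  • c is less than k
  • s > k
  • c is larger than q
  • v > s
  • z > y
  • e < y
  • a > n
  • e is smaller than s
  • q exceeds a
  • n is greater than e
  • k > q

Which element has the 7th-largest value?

q

Piecing the relations together gives one ordering: t < e < n < a < q < c < k < s < y < z < v.
The 7th largest is q.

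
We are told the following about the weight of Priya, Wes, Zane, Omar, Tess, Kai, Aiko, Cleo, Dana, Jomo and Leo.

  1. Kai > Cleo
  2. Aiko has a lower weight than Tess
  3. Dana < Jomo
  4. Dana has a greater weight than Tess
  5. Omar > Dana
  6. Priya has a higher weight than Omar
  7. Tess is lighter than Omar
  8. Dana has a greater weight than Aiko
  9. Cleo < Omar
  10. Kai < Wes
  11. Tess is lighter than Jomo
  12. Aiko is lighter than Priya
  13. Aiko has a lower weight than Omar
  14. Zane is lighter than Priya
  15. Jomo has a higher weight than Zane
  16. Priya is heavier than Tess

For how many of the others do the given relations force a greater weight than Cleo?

4

From Cleo the given relations immediately reach Omar, Kai.
From those, Priya, Wes — 4 in total.
Nothing else is reachable above Cleo; 4 in all.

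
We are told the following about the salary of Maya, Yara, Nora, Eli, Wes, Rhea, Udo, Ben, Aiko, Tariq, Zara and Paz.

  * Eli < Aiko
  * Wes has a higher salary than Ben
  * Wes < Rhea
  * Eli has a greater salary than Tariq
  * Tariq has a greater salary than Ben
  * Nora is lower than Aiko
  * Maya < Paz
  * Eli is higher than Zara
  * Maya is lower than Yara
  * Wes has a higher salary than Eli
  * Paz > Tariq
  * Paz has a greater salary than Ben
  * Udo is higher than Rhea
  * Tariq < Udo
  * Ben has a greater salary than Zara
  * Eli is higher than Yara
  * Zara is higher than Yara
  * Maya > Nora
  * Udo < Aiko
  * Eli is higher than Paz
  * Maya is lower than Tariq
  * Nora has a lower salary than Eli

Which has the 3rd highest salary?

Piecing the relations together gives one ordering: Nora < Maya < Yara < Zara < Ben < Tariq < Paz < Eli < Wes < Rhea < Udo < Aiko.
The 3rd largest is Rhea.

Rhea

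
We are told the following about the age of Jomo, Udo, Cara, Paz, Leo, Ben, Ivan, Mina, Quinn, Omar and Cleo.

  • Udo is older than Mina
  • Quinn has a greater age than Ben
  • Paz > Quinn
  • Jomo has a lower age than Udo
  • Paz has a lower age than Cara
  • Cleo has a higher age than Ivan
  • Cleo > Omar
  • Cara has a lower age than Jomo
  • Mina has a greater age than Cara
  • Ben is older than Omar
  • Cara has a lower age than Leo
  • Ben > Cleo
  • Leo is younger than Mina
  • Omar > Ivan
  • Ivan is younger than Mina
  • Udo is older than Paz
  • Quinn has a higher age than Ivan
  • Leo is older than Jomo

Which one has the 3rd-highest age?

Leo

Piecing the relations together gives one ordering: Ivan < Omar < Cleo < Ben < Quinn < Paz < Cara < Jomo < Leo < Mina < Udo.
The 3rd largest is Leo.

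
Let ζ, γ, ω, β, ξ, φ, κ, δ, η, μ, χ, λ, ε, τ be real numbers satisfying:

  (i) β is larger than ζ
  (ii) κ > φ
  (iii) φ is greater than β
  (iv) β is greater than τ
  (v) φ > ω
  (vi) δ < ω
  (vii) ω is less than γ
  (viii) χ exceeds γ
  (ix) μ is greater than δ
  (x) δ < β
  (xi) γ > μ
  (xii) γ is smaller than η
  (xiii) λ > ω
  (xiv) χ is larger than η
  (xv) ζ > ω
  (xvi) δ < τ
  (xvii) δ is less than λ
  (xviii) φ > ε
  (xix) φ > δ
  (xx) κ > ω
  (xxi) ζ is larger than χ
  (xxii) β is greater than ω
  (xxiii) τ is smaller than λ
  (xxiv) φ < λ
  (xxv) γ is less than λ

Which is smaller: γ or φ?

γ

γ < η and η < χ give γ < χ.
Then χ < ζ extends the chain to ζ.
Then ζ < β extends the chain to β.
With β < φ: γ < η < χ < ζ < β < φ.
So γ < φ; γ is the smaller of the two.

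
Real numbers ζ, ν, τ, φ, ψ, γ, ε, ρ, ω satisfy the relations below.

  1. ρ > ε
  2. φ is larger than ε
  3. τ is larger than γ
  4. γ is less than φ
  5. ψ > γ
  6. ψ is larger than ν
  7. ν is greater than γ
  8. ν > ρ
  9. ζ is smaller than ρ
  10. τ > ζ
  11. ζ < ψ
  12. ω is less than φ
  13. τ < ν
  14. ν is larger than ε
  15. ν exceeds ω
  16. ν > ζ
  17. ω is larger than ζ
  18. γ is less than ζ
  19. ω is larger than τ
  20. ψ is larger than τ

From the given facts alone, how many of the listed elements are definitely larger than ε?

Directly above ε: ρ, φ, ν.
One step further: ψ (4 so far).
Nothing else is reachable above ε; 4 in all.

4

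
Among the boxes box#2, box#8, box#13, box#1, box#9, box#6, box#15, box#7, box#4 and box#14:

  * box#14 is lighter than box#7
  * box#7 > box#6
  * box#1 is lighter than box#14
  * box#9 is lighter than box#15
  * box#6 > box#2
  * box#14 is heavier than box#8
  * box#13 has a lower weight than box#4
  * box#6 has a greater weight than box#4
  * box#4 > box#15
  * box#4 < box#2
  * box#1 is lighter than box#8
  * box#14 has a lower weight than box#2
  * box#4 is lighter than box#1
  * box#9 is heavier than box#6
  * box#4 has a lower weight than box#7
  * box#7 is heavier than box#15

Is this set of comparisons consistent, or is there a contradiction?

Chaining the given relations yields box#4 < box#1 < box#8 < box#14 < box#2 < box#6 < box#9 < box#15, so box#4 < box#15. But one relation states box#15 < box#4. These cannot both hold.

inconsistent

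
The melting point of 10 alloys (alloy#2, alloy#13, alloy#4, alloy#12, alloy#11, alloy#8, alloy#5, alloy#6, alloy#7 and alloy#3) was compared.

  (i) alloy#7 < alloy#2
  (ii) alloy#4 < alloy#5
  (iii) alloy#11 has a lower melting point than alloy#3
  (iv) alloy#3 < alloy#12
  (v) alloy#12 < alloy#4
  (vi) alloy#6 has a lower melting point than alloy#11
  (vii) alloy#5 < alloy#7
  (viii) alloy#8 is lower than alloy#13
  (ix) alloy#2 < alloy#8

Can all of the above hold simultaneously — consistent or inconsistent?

Every relation is compatible with alloy#6 < alloy#11 < alloy#3 < alloy#12 < alloy#4 < alloy#5 < alloy#7 < alloy#2 < alloy#8 < alloy#13; the set is consistent.

consistent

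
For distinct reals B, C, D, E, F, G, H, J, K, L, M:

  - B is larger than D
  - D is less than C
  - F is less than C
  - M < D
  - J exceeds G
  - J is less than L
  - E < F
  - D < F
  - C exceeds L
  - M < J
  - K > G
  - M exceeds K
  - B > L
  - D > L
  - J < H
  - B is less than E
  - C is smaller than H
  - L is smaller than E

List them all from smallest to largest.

G < K < M < J < L < D < B < E < F < C < H

Nothing is placed below G, so it is least; from there G < K; K < M; M < J; J < L; L < D; D < B; B < E; E < F; F < C; C < H, each given directly.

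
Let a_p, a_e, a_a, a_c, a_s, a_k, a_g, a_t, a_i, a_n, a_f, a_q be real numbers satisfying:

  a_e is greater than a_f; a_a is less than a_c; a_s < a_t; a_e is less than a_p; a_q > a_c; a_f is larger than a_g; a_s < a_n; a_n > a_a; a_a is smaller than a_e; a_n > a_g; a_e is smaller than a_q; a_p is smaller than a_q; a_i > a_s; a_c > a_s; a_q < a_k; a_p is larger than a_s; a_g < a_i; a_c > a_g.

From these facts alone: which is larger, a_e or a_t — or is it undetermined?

undetermined

Following every chain through a_e: above a_e we get a_p, a_q, a_k; below a_e we get a_a, a_g, a_f.
a_t is not reached, and no chain runs the other way from a_t to a_e.
So the given relations leave the order of a_e and a_t undetermined.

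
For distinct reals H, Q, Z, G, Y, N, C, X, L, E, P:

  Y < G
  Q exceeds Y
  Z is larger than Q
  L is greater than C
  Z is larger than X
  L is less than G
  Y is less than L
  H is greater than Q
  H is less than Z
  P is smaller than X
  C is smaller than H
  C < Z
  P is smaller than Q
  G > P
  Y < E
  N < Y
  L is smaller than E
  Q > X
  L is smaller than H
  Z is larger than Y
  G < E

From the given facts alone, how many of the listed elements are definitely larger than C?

From C the given relations immediately reach L, H, Z.
From those, G, E — 5 in total.
No other element is forced above C by the given relations, so the count is 5.

5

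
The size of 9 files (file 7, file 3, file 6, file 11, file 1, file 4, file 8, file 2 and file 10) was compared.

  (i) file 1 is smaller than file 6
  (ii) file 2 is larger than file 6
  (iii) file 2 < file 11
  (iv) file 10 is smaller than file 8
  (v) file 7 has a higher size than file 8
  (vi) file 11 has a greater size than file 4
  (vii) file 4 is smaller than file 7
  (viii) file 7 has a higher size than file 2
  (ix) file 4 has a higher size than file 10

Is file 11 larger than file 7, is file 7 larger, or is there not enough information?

Following every chain through file 11: below file 11 we get file 1, file 10, file 6, file 2, file 4.
file 7 is not reached, and no chain runs the other way from file 7 to file 11.
So the given relations leave the order of file 11 and file 7 undetermined.

undetermined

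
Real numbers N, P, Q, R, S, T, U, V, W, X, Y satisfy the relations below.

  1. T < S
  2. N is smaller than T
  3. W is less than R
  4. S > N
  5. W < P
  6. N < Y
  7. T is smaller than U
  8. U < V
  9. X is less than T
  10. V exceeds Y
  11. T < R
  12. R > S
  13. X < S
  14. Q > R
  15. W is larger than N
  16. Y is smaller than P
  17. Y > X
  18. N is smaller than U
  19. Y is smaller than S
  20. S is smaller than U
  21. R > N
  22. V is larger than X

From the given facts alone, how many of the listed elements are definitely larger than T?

The elements the relations force above T are S, U, R, V, Q — no chain reaches any other.
That is 5.

5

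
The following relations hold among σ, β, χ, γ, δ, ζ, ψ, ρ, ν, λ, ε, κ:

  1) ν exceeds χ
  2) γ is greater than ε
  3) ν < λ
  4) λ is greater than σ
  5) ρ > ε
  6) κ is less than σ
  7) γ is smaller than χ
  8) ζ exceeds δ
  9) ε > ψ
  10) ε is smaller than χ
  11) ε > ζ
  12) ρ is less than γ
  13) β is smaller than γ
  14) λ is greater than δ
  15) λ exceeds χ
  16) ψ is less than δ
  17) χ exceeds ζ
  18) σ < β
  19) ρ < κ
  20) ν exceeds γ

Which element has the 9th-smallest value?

γ

Piecing the relations together gives one ordering: ψ < δ < ζ < ε < ρ < κ < σ < β < γ < χ < ν < λ.
The 9th smallest is γ.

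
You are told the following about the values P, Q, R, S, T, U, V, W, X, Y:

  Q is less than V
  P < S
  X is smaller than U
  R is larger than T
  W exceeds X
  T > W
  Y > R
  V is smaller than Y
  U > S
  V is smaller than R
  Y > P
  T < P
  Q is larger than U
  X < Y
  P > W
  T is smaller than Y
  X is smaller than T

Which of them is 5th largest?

Piecing the relations together gives one ordering: X < W < T < P < S < U < Q < V < R < Y.
The 5th largest is U.

U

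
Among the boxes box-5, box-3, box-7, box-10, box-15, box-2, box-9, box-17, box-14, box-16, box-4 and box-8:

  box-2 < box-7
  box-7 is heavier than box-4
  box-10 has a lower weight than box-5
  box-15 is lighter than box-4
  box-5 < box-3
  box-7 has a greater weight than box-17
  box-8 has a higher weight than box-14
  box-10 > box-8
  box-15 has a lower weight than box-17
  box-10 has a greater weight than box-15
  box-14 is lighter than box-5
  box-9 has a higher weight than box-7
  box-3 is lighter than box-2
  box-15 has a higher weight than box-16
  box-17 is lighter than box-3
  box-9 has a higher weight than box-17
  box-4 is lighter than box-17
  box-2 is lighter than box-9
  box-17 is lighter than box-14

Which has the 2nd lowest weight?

The consecutive relations fix a unique order: box-16 < box-15 < box-4 < box-17 < box-14 < box-8 < box-10 < box-5 < box-3 < box-2 < box-7 < box-9.
The 2nd smallest is box-15.

box-15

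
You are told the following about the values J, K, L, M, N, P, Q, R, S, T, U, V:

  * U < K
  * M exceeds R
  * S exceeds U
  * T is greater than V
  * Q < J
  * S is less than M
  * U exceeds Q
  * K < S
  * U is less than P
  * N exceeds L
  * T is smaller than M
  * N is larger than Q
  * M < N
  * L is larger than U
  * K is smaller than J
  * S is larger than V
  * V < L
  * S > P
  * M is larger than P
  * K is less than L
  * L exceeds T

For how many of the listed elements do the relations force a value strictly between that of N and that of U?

5

Chaining upward from U reaches: P, K, S, L, M, J.
Chaining downward from N reaches: Q, V, T, P, R, K, S, L, M.
Strictly between U and N are those in both lists: P, K, S, L, M — 5 elements.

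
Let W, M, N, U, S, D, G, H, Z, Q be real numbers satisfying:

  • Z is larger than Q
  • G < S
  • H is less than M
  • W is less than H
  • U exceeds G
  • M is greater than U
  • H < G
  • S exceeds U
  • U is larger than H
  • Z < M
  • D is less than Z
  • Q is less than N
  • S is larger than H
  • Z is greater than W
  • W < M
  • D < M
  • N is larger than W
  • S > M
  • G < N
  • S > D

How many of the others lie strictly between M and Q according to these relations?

1

The relations place Q below M. An element lies strictly between them when it is forced above Q and also forced below M.
Above Q: {Z, N, S}. Below M: {W, D, H, G, U, Z}.
Intersection: {Z} — 1.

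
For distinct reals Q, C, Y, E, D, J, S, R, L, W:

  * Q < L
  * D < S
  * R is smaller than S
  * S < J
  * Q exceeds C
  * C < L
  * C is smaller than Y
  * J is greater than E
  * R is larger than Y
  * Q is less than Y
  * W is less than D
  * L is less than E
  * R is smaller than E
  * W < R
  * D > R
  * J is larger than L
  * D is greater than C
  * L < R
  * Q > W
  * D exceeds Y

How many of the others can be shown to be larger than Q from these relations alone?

Directly above Q: L, Y.
One step further: R, E, D, J (6 so far).
One step further: S (7 so far).
Nothing else is reachable above Q; 7 in all.

7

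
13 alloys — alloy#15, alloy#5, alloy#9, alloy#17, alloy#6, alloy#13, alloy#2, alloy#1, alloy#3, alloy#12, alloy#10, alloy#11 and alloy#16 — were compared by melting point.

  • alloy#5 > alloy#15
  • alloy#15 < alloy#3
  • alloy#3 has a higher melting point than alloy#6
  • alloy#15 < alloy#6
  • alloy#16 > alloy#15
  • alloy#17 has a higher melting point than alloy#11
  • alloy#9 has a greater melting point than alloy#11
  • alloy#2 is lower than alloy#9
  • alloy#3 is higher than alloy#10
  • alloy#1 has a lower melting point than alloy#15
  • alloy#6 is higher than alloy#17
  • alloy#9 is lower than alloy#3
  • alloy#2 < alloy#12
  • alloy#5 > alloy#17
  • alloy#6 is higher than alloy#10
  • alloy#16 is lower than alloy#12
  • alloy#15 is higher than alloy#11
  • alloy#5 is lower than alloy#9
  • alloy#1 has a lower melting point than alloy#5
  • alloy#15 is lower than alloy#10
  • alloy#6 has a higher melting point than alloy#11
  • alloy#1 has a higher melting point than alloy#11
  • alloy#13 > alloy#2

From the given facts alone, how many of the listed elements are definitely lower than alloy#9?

Directly below alloy#9: alloy#11, alloy#2, alloy#5.
One step further: alloy#1, alloy#15, alloy#17 (6 so far).
Nothing else is reachable below alloy#9; 6 in all.

6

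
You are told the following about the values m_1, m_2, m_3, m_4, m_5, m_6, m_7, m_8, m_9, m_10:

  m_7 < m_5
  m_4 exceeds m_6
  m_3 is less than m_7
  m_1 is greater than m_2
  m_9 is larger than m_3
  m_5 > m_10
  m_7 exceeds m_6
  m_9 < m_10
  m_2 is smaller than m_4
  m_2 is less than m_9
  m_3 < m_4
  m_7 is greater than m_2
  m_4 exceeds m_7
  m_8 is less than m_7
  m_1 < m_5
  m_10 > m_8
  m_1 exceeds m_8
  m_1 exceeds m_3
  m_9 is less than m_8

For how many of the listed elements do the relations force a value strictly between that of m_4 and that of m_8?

1

The relations place m_8 below m_4. An element lies strictly between them when it is forced above m_8 and also forced below m_4.
Above m_8: {m_1, m_10, m_7, m_5}. Below m_4: {m_6, m_2, m_3, m_9, m_7}.
Intersection: {m_7} — 1.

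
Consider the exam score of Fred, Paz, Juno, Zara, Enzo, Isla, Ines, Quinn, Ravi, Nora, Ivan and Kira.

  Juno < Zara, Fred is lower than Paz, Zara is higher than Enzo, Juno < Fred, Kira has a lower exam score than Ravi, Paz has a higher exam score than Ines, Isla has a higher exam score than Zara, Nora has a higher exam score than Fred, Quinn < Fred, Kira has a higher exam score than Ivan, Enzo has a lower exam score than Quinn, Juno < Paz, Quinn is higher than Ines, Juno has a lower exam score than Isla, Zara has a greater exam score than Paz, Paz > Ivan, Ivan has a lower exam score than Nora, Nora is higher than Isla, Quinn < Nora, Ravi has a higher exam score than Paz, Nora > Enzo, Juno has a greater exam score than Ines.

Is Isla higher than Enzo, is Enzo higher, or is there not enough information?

The relevant relations are Enzo < Quinn; Quinn < Fred; Fred < Paz; Paz < Zara; Zara < Isla.
Chaining these gives Enzo < Quinn < Fred < Paz < Zara < Isla.
So Isla is higher.

Isla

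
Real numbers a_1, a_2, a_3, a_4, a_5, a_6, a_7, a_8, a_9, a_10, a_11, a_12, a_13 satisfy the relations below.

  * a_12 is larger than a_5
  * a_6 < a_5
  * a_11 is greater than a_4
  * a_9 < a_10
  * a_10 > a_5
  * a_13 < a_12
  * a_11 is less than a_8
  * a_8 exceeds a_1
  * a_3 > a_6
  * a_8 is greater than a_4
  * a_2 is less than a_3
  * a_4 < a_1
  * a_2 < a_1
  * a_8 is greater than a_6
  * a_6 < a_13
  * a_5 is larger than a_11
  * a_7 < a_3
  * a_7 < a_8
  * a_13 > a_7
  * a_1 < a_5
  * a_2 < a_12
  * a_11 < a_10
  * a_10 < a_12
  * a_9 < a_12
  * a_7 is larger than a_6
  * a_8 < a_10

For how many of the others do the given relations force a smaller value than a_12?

11

From a_12 the given relations immediately reach a_2, a_9, a_5, a_10, a_13.
From those, a_6, a_7, a_1, a_11, a_8 — 10 in total.
From those, a_4 — 11 in total.
Nothing else is reachable below a_12; 11 in all.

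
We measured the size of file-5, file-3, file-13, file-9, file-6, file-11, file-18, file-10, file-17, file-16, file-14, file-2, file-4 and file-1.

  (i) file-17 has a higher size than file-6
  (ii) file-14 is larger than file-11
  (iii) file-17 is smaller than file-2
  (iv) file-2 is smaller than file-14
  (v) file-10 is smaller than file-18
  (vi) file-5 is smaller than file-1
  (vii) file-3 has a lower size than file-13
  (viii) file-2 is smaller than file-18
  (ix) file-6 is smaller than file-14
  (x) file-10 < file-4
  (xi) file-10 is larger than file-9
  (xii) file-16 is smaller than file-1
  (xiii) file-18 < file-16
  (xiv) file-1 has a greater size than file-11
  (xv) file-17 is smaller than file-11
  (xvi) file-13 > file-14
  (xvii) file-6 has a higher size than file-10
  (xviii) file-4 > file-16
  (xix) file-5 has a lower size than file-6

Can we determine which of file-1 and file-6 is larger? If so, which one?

file-1

file-6 < file-17 and file-17 < file-2 give file-6 < file-2.
Then file-2 < file-18 extends the chain to file-18.
Then file-18 < file-16 extends the chain to file-16.
With file-16 < file-1: file-6 < file-17 < file-2 < file-18 < file-16 < file-1.
So file-1 is larger.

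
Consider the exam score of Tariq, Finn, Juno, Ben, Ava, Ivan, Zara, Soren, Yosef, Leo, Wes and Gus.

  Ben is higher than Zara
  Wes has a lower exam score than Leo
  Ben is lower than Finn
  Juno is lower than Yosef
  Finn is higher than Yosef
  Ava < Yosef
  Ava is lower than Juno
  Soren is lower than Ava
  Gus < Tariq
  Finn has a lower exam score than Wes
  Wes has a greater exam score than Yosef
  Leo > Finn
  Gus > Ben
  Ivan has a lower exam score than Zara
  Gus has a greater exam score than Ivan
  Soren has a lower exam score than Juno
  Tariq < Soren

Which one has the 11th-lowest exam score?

Wes

The consecutive relations fix a unique order: Ivan < Zara < Ben < Gus < Tariq < Soren < Ava < Juno < Yosef < Finn < Wes < Leo.
Counting 11 from the smallest end gives Wes.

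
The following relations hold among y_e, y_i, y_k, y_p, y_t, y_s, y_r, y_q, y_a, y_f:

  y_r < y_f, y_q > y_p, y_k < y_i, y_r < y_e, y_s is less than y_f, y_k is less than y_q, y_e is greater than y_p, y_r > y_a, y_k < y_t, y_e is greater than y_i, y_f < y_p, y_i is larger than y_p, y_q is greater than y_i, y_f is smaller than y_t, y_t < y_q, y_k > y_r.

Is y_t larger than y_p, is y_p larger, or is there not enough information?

Following every chain through y_p: above y_p we get y_i, y_e, y_q; below y_p we get y_s, y_a, y_r, y_f.
y_t is not reached, and no chain runs the other way from y_t to y_p.
So the given relations leave the order of y_p and y_t undetermined.

undetermined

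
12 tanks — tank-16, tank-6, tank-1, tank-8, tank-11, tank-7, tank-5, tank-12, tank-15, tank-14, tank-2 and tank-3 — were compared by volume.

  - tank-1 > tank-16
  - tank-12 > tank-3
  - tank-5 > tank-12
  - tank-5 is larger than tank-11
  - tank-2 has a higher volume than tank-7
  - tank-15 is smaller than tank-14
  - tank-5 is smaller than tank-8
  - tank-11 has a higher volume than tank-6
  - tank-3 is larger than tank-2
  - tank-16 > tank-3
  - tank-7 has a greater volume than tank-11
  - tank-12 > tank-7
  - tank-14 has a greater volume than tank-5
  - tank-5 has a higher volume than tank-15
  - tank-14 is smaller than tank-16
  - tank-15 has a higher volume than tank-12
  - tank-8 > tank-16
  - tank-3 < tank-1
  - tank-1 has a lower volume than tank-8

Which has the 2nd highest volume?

Chaining the given pairs: tank-6 < tank-11 < tank-7 < tank-2 < tank-3 < tank-12 < tank-15 < tank-5 < tank-14 < tank-16 < tank-1 < tank-8.
Counting 2 from the largest end gives tank-1.

tank-1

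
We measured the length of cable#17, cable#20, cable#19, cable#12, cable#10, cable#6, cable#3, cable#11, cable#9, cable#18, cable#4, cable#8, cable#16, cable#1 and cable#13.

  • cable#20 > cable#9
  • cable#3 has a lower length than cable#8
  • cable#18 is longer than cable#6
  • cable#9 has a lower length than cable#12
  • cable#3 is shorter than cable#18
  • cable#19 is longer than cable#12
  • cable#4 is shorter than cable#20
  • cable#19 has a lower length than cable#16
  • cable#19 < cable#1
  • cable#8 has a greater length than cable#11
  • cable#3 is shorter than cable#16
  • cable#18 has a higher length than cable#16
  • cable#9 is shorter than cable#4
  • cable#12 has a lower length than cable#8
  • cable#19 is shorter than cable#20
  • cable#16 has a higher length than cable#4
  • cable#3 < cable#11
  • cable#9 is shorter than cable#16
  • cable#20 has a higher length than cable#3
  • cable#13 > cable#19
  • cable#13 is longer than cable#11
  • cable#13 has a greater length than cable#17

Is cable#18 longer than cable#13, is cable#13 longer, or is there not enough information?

undetermined

Following every chain through cable#13: below cable#13 we get cable#9, cable#12, cable#3, cable#19, cable#17, cable#11.
cable#18 is not reached, and no chain runs the other way from cable#18 to cable#13.
So the given relations leave the order of cable#13 and cable#18 undetermined.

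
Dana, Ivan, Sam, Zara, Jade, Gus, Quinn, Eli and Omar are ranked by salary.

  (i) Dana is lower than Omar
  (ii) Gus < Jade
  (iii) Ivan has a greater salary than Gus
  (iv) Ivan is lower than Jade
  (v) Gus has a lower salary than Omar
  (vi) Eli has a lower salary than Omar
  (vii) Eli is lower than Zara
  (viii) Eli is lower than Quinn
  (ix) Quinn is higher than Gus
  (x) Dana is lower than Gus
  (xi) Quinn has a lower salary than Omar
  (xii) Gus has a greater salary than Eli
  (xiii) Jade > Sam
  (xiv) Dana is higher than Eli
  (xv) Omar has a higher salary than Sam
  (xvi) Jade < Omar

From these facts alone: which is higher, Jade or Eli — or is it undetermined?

Eli < Dana and Dana < Gus give Eli < Gus.
With Gus < Ivan: Eli < Dana < Gus < Ivan.
With Ivan < Jade: Eli < Dana < Gus < Ivan < Jade.
So Jade is higher.

Jade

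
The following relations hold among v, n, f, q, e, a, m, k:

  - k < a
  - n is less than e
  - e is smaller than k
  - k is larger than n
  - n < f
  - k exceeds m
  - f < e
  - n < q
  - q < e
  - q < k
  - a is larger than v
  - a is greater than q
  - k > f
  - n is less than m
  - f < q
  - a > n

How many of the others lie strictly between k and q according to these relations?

The relations place q below k. An element lies strictly between them when it is forced above q and also forced below k.
Above q: {e, a}. Below k: {n, f, m, e}.
Intersection: {e} — 1.

1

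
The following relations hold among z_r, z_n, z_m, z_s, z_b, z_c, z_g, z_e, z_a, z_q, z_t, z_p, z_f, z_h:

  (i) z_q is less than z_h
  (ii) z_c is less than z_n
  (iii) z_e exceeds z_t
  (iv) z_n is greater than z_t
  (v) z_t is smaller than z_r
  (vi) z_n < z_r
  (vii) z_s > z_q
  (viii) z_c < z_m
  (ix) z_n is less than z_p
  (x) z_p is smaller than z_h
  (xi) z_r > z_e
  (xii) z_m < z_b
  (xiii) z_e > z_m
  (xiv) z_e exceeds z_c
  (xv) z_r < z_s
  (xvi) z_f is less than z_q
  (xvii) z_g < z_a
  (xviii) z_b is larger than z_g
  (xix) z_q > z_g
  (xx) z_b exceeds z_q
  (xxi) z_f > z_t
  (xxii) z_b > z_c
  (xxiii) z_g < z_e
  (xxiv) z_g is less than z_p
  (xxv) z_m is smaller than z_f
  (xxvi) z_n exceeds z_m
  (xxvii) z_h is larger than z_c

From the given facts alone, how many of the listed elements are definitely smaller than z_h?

8

The elements the relations force below z_h are z_c, z_g, z_t, z_m, z_f, z_n, z_q, z_p — no chain reaches any other.
That is 8.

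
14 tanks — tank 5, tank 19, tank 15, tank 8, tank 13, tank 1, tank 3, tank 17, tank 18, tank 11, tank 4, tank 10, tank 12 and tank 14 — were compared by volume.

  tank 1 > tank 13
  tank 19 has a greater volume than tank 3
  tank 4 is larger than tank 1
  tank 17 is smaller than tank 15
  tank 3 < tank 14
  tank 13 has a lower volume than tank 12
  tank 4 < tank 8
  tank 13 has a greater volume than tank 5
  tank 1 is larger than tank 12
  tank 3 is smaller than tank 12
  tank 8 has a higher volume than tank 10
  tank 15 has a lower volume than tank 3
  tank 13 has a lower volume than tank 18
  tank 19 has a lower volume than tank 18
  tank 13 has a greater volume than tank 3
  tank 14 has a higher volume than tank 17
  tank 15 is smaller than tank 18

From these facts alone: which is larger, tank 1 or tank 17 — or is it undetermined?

Following the relations from tank 17: tank 17 < tank 15 < tank 3 < tank 13 < tank 12 < tank 1.
So tank 1 is larger.

tank 1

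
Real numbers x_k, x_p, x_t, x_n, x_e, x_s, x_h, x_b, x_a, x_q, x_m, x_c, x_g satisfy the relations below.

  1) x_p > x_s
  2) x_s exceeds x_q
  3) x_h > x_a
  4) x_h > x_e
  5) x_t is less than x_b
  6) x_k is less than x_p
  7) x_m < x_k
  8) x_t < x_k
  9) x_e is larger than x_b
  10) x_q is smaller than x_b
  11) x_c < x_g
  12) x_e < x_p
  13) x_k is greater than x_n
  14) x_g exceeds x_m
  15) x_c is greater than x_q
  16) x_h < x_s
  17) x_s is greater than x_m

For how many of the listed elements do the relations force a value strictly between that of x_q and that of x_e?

1

Chaining upward from x_q reaches: x_c, x_b, x_h, x_g, x_s, x_p.
Chaining downward from x_e reaches: x_t, x_b.
Strictly between x_q and x_e are those in both lists: x_b — 1 element.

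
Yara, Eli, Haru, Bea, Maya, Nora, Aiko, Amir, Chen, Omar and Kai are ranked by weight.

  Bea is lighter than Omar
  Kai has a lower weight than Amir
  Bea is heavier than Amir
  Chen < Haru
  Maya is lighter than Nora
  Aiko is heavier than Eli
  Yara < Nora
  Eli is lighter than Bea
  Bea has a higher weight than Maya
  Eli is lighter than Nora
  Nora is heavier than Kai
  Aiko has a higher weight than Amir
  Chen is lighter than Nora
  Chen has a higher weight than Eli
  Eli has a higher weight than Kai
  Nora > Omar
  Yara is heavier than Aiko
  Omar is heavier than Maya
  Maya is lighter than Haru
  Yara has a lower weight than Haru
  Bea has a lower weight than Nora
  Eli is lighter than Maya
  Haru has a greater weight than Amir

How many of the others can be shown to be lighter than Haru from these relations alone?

7

From Haru the given relations immediately reach Amir, Chen, Maya, Yara.
From those, Kai, Eli, Aiko — 7 in total.
No other element is forced below Haru by the given relations, so the count is 7.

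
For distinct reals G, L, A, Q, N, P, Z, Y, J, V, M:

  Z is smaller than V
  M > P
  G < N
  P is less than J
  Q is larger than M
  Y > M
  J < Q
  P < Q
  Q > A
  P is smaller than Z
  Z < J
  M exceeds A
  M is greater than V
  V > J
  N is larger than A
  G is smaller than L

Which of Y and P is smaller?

P

P < Z < J < V < M < Y, by transitivity through Z, J, V, M.
So P < Y; P is the smaller of the two.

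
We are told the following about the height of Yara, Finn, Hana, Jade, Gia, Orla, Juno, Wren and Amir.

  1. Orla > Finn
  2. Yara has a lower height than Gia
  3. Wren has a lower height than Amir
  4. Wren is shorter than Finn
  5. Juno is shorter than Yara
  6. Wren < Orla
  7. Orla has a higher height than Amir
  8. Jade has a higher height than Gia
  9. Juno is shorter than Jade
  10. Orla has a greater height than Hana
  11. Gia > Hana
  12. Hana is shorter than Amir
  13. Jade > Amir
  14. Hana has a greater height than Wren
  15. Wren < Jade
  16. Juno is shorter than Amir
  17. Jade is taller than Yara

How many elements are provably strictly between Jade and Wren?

3

Chaining upward from Wren reaches: Finn, Hana, Amir, Gia, Orla.
Chaining downward from Jade reaches: Juno, Hana, Amir, Yara, Gia.
Strictly between Wren and Jade are those in both lists: Hana, Amir, Gia — 3 elements.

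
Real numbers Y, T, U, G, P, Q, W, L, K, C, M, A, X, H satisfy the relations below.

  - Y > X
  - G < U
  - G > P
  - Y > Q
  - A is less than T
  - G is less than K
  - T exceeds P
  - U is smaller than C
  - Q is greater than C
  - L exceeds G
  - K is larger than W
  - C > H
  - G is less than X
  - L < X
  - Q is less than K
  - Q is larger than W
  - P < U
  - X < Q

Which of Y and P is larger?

Y

The relevant relations are P < G; G < L; L < X; X < Q; Q < Y.
Chaining these gives P < G < L < X < Q < Y.
So P < Y; Y is the larger of the two.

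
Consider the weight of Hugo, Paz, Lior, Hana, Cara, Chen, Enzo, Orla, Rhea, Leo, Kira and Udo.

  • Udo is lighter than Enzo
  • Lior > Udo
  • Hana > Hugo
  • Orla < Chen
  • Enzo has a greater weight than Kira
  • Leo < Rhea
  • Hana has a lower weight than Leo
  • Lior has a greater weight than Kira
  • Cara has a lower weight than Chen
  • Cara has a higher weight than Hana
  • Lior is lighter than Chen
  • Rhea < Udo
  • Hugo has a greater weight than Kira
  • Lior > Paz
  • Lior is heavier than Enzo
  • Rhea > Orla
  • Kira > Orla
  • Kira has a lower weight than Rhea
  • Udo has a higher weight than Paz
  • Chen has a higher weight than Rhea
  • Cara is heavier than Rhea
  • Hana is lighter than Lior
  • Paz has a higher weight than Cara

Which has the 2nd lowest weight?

Chaining the given pairs: Orla < Kira < Hugo < Hana < Leo < Rhea < Cara < Paz < Udo < Enzo < Lior < Chen.
Counting 2 from the smallest end gives Kira.

Kira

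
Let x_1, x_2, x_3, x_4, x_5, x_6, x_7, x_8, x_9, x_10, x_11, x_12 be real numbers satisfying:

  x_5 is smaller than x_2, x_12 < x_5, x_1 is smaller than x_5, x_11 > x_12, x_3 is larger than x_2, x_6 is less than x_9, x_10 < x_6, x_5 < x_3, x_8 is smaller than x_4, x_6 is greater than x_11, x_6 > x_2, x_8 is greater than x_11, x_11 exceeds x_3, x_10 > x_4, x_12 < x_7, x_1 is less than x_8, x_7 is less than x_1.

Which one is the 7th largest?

x_3

Piecing the relations together gives one ordering: x_12 < x_7 < x_1 < x_5 < x_2 < x_3 < x_11 < x_8 < x_4 < x_10 < x_6 < x_9.
The 7th largest is x_3.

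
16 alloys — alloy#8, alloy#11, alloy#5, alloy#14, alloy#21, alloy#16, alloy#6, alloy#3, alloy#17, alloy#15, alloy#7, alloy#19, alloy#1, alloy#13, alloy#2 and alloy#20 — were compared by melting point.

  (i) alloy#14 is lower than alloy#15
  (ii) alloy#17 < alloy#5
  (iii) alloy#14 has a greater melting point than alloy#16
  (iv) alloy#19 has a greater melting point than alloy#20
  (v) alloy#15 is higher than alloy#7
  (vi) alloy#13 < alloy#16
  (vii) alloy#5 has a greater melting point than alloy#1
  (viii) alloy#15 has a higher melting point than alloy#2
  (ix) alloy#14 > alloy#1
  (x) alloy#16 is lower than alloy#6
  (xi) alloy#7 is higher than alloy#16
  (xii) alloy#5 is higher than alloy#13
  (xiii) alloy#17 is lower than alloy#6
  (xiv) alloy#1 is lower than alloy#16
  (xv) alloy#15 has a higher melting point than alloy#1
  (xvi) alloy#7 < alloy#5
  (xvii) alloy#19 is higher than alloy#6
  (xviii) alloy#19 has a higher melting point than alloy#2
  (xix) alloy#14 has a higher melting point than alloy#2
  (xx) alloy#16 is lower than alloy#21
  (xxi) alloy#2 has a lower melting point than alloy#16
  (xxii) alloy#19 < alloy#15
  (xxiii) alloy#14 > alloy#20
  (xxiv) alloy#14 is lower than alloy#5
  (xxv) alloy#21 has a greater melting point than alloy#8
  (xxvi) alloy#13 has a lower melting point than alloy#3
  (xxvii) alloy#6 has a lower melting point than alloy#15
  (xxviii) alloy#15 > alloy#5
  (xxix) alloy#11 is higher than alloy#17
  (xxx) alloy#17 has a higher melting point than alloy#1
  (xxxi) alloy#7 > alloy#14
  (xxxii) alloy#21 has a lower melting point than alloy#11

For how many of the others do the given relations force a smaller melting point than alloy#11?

7

Directly below alloy#11: alloy#17, alloy#21.
One step further: alloy#8, alloy#1, alloy#16 (5 so far).
One step further: alloy#13, alloy#2 (7 so far).
Nothing else is reachable below alloy#11; 7 in all.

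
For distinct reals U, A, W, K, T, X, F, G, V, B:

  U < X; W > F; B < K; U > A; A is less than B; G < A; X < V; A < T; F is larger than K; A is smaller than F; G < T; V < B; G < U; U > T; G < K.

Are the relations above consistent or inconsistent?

consistent

The single ordering G < A < T < U < X < V < B < K < F < W satisfies every listed relation, so no contradiction arises.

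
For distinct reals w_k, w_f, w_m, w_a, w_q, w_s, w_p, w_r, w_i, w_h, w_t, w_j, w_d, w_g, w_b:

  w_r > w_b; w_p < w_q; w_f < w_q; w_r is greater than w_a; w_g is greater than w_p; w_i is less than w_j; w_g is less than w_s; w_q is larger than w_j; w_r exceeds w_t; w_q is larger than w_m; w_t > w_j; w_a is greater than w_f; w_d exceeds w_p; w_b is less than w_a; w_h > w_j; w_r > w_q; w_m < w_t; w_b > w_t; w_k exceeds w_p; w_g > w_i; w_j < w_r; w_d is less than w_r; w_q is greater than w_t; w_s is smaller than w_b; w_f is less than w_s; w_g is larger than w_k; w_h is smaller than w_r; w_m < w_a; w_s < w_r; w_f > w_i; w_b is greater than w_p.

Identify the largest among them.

w_r

Chaining downward from w_r: directly below it, w_j, w_d, w_s, w_h, w_t, w_b, w_q, w_a; then w_i, w_p, w_g, w_f, w_m; then w_k.
That covers every other element, and nothing is given above w_r, so w_r is the largest.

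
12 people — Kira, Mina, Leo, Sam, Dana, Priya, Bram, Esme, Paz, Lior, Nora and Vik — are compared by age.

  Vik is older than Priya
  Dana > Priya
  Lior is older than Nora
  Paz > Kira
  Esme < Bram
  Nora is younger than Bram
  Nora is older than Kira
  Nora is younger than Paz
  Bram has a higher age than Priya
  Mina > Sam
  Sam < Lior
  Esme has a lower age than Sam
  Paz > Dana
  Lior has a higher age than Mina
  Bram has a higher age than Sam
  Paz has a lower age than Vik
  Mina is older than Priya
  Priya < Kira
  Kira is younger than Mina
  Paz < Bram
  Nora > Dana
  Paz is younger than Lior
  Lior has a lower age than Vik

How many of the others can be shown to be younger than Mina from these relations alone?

4

From Mina the given relations immediately reach Priya, Kira, Sam.
From those, Esme — 4 in total.
No other element is forced below Mina by the given relations, so the count is 4.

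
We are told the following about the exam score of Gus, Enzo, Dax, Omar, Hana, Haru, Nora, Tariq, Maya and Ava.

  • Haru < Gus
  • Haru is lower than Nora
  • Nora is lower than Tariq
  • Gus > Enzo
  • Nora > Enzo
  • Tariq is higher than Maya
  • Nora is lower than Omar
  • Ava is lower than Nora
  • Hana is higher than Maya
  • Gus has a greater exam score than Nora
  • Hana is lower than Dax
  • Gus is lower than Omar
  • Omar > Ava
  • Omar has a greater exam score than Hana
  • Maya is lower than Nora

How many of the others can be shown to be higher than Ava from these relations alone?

The elements the relations force above Ava are Nora, Tariq, Gus, Omar — no chain reaches any other.
That is 4.

4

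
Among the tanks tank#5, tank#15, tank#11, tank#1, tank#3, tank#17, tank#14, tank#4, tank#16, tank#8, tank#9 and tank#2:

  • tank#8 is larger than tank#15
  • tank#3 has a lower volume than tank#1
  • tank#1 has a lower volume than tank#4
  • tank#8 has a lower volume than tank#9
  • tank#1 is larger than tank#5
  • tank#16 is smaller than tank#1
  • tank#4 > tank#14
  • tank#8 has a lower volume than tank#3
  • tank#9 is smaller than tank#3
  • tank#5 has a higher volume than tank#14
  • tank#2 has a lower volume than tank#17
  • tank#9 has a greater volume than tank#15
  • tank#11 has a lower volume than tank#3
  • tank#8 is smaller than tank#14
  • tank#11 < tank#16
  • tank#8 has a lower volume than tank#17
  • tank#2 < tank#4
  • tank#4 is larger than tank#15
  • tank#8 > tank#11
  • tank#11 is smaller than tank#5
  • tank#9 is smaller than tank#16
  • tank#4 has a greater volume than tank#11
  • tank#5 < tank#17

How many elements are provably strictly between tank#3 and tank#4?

Chaining upward from tank#3 reaches: tank#1.
Chaining downward from tank#4 reaches: tank#15, tank#11, tank#8, tank#14, tank#9, tank#5, tank#2, tank#16, tank#1.
Strictly between tank#3 and tank#4 are those in both lists: tank#1 — 1 element.

1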